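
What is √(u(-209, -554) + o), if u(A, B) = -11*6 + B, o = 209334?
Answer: √208714 ≈ 456.85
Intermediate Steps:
u(A, B) = -66 + B
√(u(-209, -554) + o) = √((-66 - 554) + 209334) = √(-620 + 209334) = √208714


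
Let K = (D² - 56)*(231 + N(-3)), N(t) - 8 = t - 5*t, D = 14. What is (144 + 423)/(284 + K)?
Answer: 21/1312 ≈ 0.016006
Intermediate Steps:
N(t) = 8 - 4*t (N(t) = 8 + (t - 5*t) = 8 - 4*t)
K = 35140 (K = (14² - 56)*(231 + (8 - 4*(-3))) = (196 - 56)*(231 + (8 + 12)) = 140*(231 + 20) = 140*251 = 35140)
(144 + 423)/(284 + K) = (144 + 423)/(284 + 35140) = 567/35424 = 567*(1/35424) = 21/1312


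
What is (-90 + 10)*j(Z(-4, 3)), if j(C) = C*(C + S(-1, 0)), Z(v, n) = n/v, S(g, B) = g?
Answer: -105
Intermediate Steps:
j(C) = C*(-1 + C) (j(C) = C*(C - 1) = C*(-1 + C))
(-90 + 10)*j(Z(-4, 3)) = (-90 + 10)*((3/(-4))*(-1 + 3/(-4))) = -80*3*(-¼)*(-1 + 3*(-¼)) = -(-60)*(-1 - ¾) = -(-60)*(-7)/4 = -80*21/16 = -105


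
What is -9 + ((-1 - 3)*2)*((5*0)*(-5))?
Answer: -9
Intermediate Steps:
-9 + ((-1 - 3)*2)*((5*0)*(-5)) = -9 + (-4*2)*(0*(-5)) = -9 - 8*0 = -9 + 0 = -9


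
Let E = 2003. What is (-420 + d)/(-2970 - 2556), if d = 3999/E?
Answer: 93029/1229842 ≈ 0.075643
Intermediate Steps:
d = 3999/2003 ≈ 1.9965
(-420 + d)/(-2970 - 2556) = (-420 + 3999/2003)/(-2970 - 2556) = -837261/2003/(-5526) = -837261/2003*(-1/5526) = 93029/1229842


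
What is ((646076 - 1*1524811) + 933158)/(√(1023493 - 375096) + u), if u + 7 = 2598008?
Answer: 47130336141/2249869515868 - 18141*√648397/2249869515868 ≈ 0.020942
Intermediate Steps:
u = 2598001 (u = -7 + 2598008 = 2598001)
((646076 - 1*1524811) + 933158)/(√(1023493 - 375096) + u) = ((646076 - 1*1524811) + 933158)/(√(1023493 - 375096) + 2598001) = ((646076 - 1524811) + 933158)/(√648397 + 2598001) = (-878735 + 933158)/(2598001 + √648397) = 54423/(2598001 + √648397)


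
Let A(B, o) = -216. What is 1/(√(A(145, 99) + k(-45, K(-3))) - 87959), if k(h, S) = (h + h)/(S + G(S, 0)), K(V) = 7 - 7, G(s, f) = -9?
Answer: -87959/7736785887 - I*√206/7736785887 ≈ -1.1369e-5 - 1.8551e-9*I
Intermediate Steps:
K(V) = 0
k(h, S) = 2*h/(-9 + S) (k(h, S) = (h + h)/(S - 9) = (2*h)/(-9 + S) = 2*h/(-9 + S))
1/(√(A(145, 99) + k(-45, K(-3))) - 87959) = 1/(√(-216 + 2*(-45)/(-9 + 0)) - 87959) = 1/(√(-216 + 2*(-45)/(-9)) - 87959) = 1/(√(-216 + 2*(-45)*(-⅑)) - 87959) = 1/(√(-216 + 10) - 87959) = 1/(√(-206) - 87959) = 1/(I*√206 - 87959) = 1/(-87959 + I*√206)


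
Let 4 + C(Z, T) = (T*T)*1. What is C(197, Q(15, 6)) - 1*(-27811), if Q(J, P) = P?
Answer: 27843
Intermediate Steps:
C(Z, T) = -4 + T² (C(Z, T) = -4 + (T*T)*1 = -4 + T²*1 = -4 + T²)
C(197, Q(15, 6)) - 1*(-27811) = (-4 + 6²) - 1*(-27811) = (-4 + 36) + 27811 = 32 + 27811 = 27843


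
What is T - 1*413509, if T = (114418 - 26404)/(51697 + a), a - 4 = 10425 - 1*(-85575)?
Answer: -61075604795/147701 ≈ -4.1351e+5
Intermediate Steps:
a = 96004 (a = 4 + (10425 - 1*(-85575)) = 4 + (10425 + 85575) = 4 + 96000 = 96004)
T = 88014/147701 (T = (114418 - 26404)/(51697 + 96004) = 88014/147701 ≈ 0.59589)
T - 1*413509 = 88014/147701 - 1*413509 = 88014/147701 - 413509 = -61075604795/147701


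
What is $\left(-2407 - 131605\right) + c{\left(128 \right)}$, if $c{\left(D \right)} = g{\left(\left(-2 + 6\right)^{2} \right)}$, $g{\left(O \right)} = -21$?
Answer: $-134033$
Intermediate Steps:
$c{\left(D \right)} = -21$
$\left(-2407 - 131605\right) + c{\left(128 \right)} = \left(-2407 - 131605\right) - 21 = -134012 - 21 = -134033$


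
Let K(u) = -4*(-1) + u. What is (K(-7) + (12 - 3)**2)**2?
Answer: 6084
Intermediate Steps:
K(u) = 4 + u
(K(-7) + (12 - 3)**2)**2 = ((4 - 7) + (12 - 3)**2)**2 = (-3 + 9**2)**2 = (-3 + 81)**2 = 78**2 = 6084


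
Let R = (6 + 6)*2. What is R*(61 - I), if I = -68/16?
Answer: 1566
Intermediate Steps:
I = -17/4 (I = -68*1/16 = -17/4 ≈ -4.2500)
R = 24 (R = 12*2 = 24)
R*(61 - I) = 24*(61 - 1*(-17/4)) = 24*(61 + 17/4) = 24*(261/4) = 1566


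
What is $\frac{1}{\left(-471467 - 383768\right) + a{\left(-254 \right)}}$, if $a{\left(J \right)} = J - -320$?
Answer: $- \frac{1}{855169} \approx -1.1694 \cdot 10^{-6}$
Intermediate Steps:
$a{\left(J \right)} = 320 + J$ ($a{\left(J \right)} = J + 320 = 320 + J$)
$\frac{1}{\left(-471467 - 383768\right) + a{\left(-254 \right)}} = \frac{1}{\left(-471467 - 383768\right) + \left(320 - 254\right)} = \frac{1}{-855235 + 66} = \frac{1}{-855169} = - \frac{1}{855169}$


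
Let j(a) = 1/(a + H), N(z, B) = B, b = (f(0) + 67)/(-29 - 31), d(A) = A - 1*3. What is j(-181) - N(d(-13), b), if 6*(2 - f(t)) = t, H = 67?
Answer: 1301/1140 ≈ 1.1412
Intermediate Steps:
d(A) = -3 + A (d(A) = A - 3 = -3 + A)
f(t) = 2 - t/6
b = -23/20 (b = ((2 - ⅙*0) + 67)/(-29 - 31) = ((2 + 0) + 67)/(-60) = (2 + 67)*(-1/60) = 69*(-1/60) = -23/20 ≈ -1.1500)
j(a) = 1/(67 + a) (j(a) = 1/(a + 67) = 1/(67 + a))
j(-181) - N(d(-13), b) = 1/(67 - 181) - 1*(-23/20) = 1/(-114) + 23/20 = -1/114 + 23/20 = 1301/1140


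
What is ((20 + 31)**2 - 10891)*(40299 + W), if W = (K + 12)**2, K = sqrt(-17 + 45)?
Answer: -335504590 - 397920*sqrt(7) ≈ -3.3656e+8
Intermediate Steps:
K = 2*sqrt(7) (K = sqrt(28) = 2*sqrt(7) ≈ 5.2915)
W = (12 + 2*sqrt(7))**2 (W = (2*sqrt(7) + 12)**2 = (12 + 2*sqrt(7))**2 ≈ 299.00)
((20 + 31)**2 - 10891)*(40299 + W) = ((20 + 31)**2 - 10891)*(40299 + (172 + 48*sqrt(7))) = (51**2 - 10891)*(40471 + 48*sqrt(7)) = (2601 - 10891)*(40471 + 48*sqrt(7)) = -8290*(40471 + 48*sqrt(7)) = -335504590 - 397920*sqrt(7)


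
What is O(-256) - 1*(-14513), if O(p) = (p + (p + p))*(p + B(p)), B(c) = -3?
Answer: 213425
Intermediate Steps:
O(p) = 3*p*(-3 + p) (O(p) = (p + (p + p))*(p - 3) = (p + 2*p)*(-3 + p) = (3*p)*(-3 + p) = 3*p*(-3 + p))
O(-256) - 1*(-14513) = 3*(-256)*(-3 - 256) - 1*(-14513) = 3*(-256)*(-259) + 14513 = 198912 + 14513 = 213425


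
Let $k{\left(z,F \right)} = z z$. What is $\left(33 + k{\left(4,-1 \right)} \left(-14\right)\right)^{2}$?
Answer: $36481$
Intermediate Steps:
$k{\left(z,F \right)} = z^{2}$
$\left(33 + k{\left(4,-1 \right)} \left(-14\right)\right)^{2} = \left(33 + 4^{2} \left(-14\right)\right)^{2} = \left(33 + 16 \left(-14\right)\right)^{2} = \left(33 - 224\right)^{2} = \left(-191\right)^{2} = 36481$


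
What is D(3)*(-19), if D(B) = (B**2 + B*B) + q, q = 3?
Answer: -399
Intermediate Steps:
D(B) = 3 + 2*B**2 (D(B) = (B**2 + B*B) + 3 = (B**2 + B**2) + 3 = 2*B**2 + 3 = 3 + 2*B**2)
D(3)*(-19) = (3 + 2*3**2)*(-19) = (3 + 2*9)*(-19) = (3 + 18)*(-19) = 21*(-19) = -399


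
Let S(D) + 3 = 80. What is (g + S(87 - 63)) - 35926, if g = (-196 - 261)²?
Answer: 173000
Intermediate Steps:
S(D) = 77 (S(D) = -3 + 80 = 77)
g = 208849 (g = (-457)² = 208849)
(g + S(87 - 63)) - 35926 = (208849 + 77) - 35926 = 208926 - 35926 = 173000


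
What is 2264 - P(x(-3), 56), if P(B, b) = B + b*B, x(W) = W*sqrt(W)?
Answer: 2264 + 171*I*sqrt(3) ≈ 2264.0 + 296.18*I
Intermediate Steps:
x(W) = W**(3/2)
P(B, b) = B + B*b
2264 - P(x(-3), 56) = 2264 - (-3)**(3/2)*(1 + 56) = 2264 - (-3*I*sqrt(3))*57 = 2264 - (-171)*I*sqrt(3) = 2264 + 171*I*sqrt(3)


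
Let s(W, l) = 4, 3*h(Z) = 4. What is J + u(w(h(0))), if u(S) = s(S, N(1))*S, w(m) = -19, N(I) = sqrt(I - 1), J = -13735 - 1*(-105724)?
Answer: 91913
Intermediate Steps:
h(Z) = 4/3 (h(Z) = (1/3)*4 = 4/3)
J = 91989 (J = -13735 + 105724 = 91989)
N(I) = sqrt(-1 + I)
u(S) = 4*S
J + u(w(h(0))) = 91989 + 4*(-19) = 91989 - 76 = 91913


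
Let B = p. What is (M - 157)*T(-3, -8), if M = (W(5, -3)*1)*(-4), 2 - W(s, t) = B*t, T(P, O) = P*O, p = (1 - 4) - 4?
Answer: -1944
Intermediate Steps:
p = -7 (p = -3 - 4 = -7)
T(P, O) = O*P
B = -7
W(s, t) = 2 + 7*t (W(s, t) = 2 - (-7)*t = 2 + 7*t)
M = 76 (M = ((2 + 7*(-3))*1)*(-4) = ((2 - 21)*1)*(-4) = -19*1*(-4) = -19*(-4) = 76)
(M - 157)*T(-3, -8) = (76 - 157)*(-8*(-3)) = -81*24 = -1944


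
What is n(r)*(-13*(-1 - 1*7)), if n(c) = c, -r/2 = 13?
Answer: -2704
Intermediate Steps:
r = -26 (r = -2*13 = -26)
n(r)*(-13*(-1 - 1*7)) = -(-338)*(-1 - 1*7) = -(-338)*(-1 - 7) = -(-338)*(-8) = -26*104 = -2704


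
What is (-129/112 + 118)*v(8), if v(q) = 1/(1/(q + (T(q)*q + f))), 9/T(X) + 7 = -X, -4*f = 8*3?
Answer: -13087/40 ≈ -327.17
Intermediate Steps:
f = -6 (f = -2*3 = -¼*24 = -6)
T(X) = 9/(-7 - X)
v(q) = -6 + q - 9*q/(7 + q) (v(q) = 1/(1/(q + ((-9/(7 + q))*q - 6))) = 1/(1/(q + (-9*q/(7 + q) - 6))) = 1/(1/(q + (-6 - 9*q/(7 + q)))) = 1/(1/(-6 + q - 9*q/(7 + q))) = -6 + q - 9*q/(7 + q))
(-129/112 + 118)*v(8) = (-129/112 + 118)*((-42 + 8² - 8*8)/(7 + 8)) = (-129*1/112 + 118)*((-42 + 64 - 64)/15) = (-129/112 + 118)*((1/15)*(-42)) = (13087/112)*(-14/5) = -13087/40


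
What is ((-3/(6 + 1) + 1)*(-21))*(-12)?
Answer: 144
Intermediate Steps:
((-3/(6 + 1) + 1)*(-21))*(-12) = ((-3/7 + 1)*(-21))*(-12) = ((4/7)*(-21))*(-12) = -12*(-12) = 144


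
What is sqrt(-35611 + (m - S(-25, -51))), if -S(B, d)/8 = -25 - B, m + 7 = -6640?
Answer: I*sqrt(42258) ≈ 205.57*I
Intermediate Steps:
m = -6647 (m = -7 - 6640 = -6647)
S(B, d) = 200 + 8*B (S(B, d) = -8*(-25 - B) = 200 + 8*B)
sqrt(-35611 + (m - S(-25, -51))) = sqrt(-35611 + (-6647 - (200 + 8*(-25)))) = sqrt(-35611 + (-6647 - (200 - 200))) = sqrt(-35611 + (-6647 - 1*0)) = sqrt(-35611 + (-6647 + 0)) = sqrt(-35611 - 6647) = sqrt(-42258) = I*sqrt(42258)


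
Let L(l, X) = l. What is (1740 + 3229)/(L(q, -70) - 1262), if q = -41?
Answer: -4969/1303 ≈ -3.8135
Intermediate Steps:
(1740 + 3229)/(L(q, -70) - 1262) = (1740 + 3229)/(-41 - 1262) = 4969/(-1303) = 4969*(-1/1303) = -4969/1303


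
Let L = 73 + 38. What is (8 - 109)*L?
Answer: -11211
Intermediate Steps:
L = 111
(8 - 109)*L = (8 - 109)*111 = -101*111 = -11211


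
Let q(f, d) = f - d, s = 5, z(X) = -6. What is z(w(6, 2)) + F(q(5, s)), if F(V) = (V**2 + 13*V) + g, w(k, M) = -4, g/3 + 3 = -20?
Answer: -75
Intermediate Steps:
g = -69 (g = -9 + 3*(-20) = -9 - 60 = -69)
F(V) = -69 + V**2 + 13*V (F(V) = (V**2 + 13*V) - 69 = -69 + V**2 + 13*V)
z(w(6, 2)) + F(q(5, s)) = -6 + (-69 + (5 - 1*5)**2 + 13*(5 - 1*5)) = -6 + (-69 + (5 - 5)**2 + 13*(5 - 5)) = -6 + (-69 + 0**2 + 13*0) = -6 + (-69 + 0 + 0) = -6 - 69 = -75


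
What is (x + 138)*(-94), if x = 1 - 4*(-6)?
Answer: -15322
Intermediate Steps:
x = 25 (x = 1 + 24 = 25)
(x + 138)*(-94) = (25 + 138)*(-94) = 163*(-94) = -15322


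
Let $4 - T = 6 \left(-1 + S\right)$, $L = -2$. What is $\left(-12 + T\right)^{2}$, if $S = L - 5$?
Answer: $1600$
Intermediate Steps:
$S = -7$ ($S = -2 - 5 = -7$)
$T = 52$ ($T = 4 - 6 \left(-1 - 7\right) = 4 - 6 \left(-8\right) = 4 - -48 = 4 + 48 = 52$)
$\left(-12 + T\right)^{2} = \left(-12 + 52\right)^{2} = 40^{2} = 1600$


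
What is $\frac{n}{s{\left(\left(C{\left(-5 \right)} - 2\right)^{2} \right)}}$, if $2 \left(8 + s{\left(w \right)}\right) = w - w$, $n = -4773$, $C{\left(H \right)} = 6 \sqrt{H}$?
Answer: $\frac{4773}{8} \approx 596.63$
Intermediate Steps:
$s{\left(w \right)} = -8$ ($s{\left(w \right)} = -8 + \frac{w - w}{2} = -8 + \frac{1}{2} \cdot 0 = -8 + 0 = -8$)
$\frac{n}{s{\left(\left(C{\left(-5 \right)} - 2\right)^{2} \right)}} = - \frac{4773}{-8} = \left(-4773\right) \left(- \frac{1}{8}\right) = \frac{4773}{8}$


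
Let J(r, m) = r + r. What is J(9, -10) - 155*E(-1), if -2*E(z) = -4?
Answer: -292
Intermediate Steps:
J(r, m) = 2*r
E(z) = 2 (E(z) = -½*(-4) = 2)
J(9, -10) - 155*E(-1) = 2*9 - 155*2 = 18 - 310 = -292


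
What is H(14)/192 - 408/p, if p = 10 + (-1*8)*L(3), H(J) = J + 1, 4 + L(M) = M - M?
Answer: -4317/448 ≈ -9.6362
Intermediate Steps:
L(M) = -4 (L(M) = -4 + (M - M) = -4 + 0 = -4)
H(J) = 1 + J
p = 42 (p = 10 - 1*8*(-4) = 10 - 8*(-4) = 10 + 32 = 42)
H(14)/192 - 408/p = (1 + 14)/192 - 408/42 = 15*(1/192) - 408*1/42 = 5/64 - 68/7 = -4317/448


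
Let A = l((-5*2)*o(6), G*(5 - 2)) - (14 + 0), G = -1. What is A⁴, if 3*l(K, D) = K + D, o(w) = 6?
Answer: 1500625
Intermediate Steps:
l(K, D) = D/3 + K/3 (l(K, D) = (K + D)/3 = (D + K)/3 = D/3 + K/3)
A = -35 (A = ((-(5 - 2))/3 + (-5*2*6)/3) - (14 + 0) = ((-1*3)/3 + (-10*6)/3) - 1*14 = ((⅓)*(-3) + (⅓)*(-60)) - 14 = (-1 - 20) - 14 = -21 - 14 = -35)
A⁴ = (-35)⁴ = 1500625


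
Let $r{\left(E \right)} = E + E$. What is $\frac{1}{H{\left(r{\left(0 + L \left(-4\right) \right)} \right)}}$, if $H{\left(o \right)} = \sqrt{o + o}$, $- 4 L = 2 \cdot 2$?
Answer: $\frac{1}{4} \approx 0.25$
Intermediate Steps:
$L = -1$ ($L = - \frac{2 \cdot 2}{4} = \left(- \frac{1}{4}\right) 4 = -1$)
$r{\left(E \right)} = 2 E$
$H{\left(o \right)} = \sqrt{2} \sqrt{o}$ ($H{\left(o \right)} = \sqrt{2 o} = \sqrt{2} \sqrt{o}$)
$\frac{1}{H{\left(r{\left(0 + L \left(-4\right) \right)} \right)}} = \frac{1}{\sqrt{2} \sqrt{2 \left(0 - -4\right)}} = \frac{1}{\sqrt{2} \sqrt{2 \left(0 + 4\right)}} = \frac{1}{\sqrt{2} \sqrt{2 \cdot 4}} = \frac{1}{\sqrt{2} \sqrt{8}} = \frac{1}{\sqrt{2} \cdot 2 \sqrt{2}} = \frac{1}{4}$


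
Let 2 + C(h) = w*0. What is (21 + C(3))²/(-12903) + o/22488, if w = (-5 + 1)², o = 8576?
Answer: 4272415/12090111 ≈ 0.35338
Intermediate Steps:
w = 16 (w = (-4)² = 16)
C(h) = -2 (C(h) = -2 + 16*0 = -2 + 0 = -2)
(21 + C(3))²/(-12903) + o/22488 = (21 - 2)²/(-12903) + 8576/22488 = 19²*(-1/12903) + 8576*(1/22488) = 361*(-1/12903) + 1072/2811 = -361/12903 + 1072/2811 = 4272415/12090111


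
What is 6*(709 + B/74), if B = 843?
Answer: 159927/37 ≈ 4322.4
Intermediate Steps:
6*(709 + B/74) = 6*(709 + 843/74) = 6*(53309/74) = 159927/37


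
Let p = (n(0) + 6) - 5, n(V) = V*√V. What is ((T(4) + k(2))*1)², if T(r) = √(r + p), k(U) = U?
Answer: (2 + √5)² ≈ 17.944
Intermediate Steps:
n(V) = V^(3/2)
p = 1 (p = (0^(3/2) + 6) - 5 = (0 + 6) - 5 = 6 - 5 = 1)
T(r) = √(1 + r) (T(r) = √(r + 1) = √(1 + r))
((T(4) + k(2))*1)² = ((√(1 + 4) + 2)*1)² = ((√5 + 2)*1)² = ((2 + √5)*1)² = (2 + √5)²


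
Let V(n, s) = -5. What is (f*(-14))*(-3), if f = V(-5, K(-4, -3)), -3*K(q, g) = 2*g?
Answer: -210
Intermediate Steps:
K(q, g) = -2*g/3
f = -5
(f*(-14))*(-3) = -5*(-14)*(-3) = 70*(-3) = -210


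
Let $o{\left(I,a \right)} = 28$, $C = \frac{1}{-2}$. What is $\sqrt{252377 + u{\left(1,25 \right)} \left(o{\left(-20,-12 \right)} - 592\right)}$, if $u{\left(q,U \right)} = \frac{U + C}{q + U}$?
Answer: $\frac{2 \sqrt{10640474}}{13} \approx 501.84$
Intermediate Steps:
$C = - \frac{1}{2} \approx -0.5$
$u{\left(q,U \right)} = \frac{- \frac{1}{2} + U}{U + q}$ ($u{\left(q,U \right)} = \frac{U - \frac{1}{2}}{q + U} = \frac{- \frac{1}{2} + U}{U + q}$)
$\sqrt{252377 + u{\left(1,25 \right)} \left(o{\left(-20,-12 \right)} - 592\right)} = \sqrt{252377 + \frac{- \frac{1}{2} + 25}{25 + 1} \left(28 - 592\right)} = \sqrt{252377 + \frac{1}{26} \cdot \frac{49}{2} \left(-564\right)} = \sqrt{252377 + \frac{49}{52} \left(-564\right)} = \sqrt{252377 - \frac{6909}{13}} = \sqrt{\frac{3273992}{13}} = \frac{2 \sqrt{10640474}}{13}$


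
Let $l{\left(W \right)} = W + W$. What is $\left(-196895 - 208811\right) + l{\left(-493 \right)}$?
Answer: $-406692$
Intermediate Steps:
$l{\left(W \right)} = 2 W$
$\left(-196895 - 208811\right) + l{\left(-493 \right)} = \left(-196895 - 208811\right) + 2 \left(-493\right) = -405706 - 986 = -406692$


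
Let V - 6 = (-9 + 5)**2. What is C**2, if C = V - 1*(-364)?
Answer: 148996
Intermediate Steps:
V = 22 (V = 6 + (-9 + 5)**2 = 6 + (-4)**2 = 6 + 16 = 22)
C = 386 (C = 22 - 1*(-364) = 22 + 364 = 386)
C**2 = 386**2 = 148996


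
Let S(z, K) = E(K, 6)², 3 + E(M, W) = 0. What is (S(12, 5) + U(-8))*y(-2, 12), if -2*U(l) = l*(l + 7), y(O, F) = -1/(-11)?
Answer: 5/11 ≈ 0.45455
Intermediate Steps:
E(M, W) = -3 (E(M, W) = -3 + 0 = -3)
y(O, F) = 1/11 (y(O, F) = -1*(-1/11) = 1/11)
U(l) = -l*(7 + l)/2 (U(l) = -l*(l + 7)/2 = -l*(7 + l)/2)
S(z, K) = 9 (S(z, K) = (-3)² = 9)
(S(12, 5) + U(-8))*y(-2, 12) = (9 - ½*(-8)*(7 - 8))*(1/11) = (9 - ½*(-8)*(-1))*(1/11) = (9 - 4)*(1/11) = 5*(1/11) = 5/11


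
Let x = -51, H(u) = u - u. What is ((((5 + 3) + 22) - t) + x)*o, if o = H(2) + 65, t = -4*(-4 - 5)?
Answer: -3705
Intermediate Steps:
H(u) = 0
t = 36 (t = -4*(-9) = 36)
o = 65 (o = 0 + 65 = 65)
((((5 + 3) + 22) - t) + x)*o = ((((5 + 3) + 22) - 1*36) - 51)*65 = (((8 + 22) - 36) - 51)*65 = ((30 - 36) - 51)*65 = (-6 - 51)*65 = -57*65 = -3705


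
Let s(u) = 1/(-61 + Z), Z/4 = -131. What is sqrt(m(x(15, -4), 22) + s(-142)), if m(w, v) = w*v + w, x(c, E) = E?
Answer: I*sqrt(3498365)/195 ≈ 9.5918*I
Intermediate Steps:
Z = -524 (Z = 4*(-131) = -524)
s(u) = -1/585 (s(u) = 1/(-61 - 524) = 1/(-585) = -1/585)
m(w, v) = w + v*w (m(w, v) = v*w + w = w + v*w)
sqrt(m(x(15, -4), 22) + s(-142)) = sqrt(-4*(1 + 22) - 1/585) = sqrt(-4*23 - 1/585) = sqrt(-92 - 1/585) = sqrt(-53821/585) = I*sqrt(3498365)/195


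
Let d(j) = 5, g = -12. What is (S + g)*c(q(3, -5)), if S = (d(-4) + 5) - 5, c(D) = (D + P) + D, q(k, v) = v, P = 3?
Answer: 49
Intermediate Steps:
c(D) = 3 + 2*D (c(D) = (D + 3) + D = (3 + D) + D = 3 + 2*D)
S = 5 (S = (5 + 5) - 5 = 10 - 5 = 5)
(S + g)*c(q(3, -5)) = (5 - 12)*(3 + 2*(-5)) = -7*(3 - 10) = -7*(-7) = 49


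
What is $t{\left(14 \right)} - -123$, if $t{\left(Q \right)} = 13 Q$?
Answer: $305$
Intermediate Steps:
$t{\left(14 \right)} - -123 = 13 \cdot 14 - -123 = 182 + 123 = 305$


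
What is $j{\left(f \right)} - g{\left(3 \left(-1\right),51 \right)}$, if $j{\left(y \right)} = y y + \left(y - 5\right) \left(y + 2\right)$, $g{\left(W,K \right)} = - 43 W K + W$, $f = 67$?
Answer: $2191$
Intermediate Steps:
$g{\left(W,K \right)} = W - 43 K W$ ($g{\left(W,K \right)} = - 43 K W + W = W - 43 K W$)
$j{\left(y \right)} = y^{2} + \left(-5 + y\right) \left(2 + y\right)$
$j{\left(f \right)} - g{\left(3 \left(-1\right),51 \right)} = \left(-10 - 201 + 2 \cdot 67^{2}\right) - 3 \left(-1\right) \left(1 - 2193\right) = \left(-10 - 201 + 2 \cdot 4489\right) - - 3 \left(1 - 2193\right) = \left(-10 - 201 + 8978\right) - \left(-3\right) \left(-2192\right) = 8767 - 6576 = 2191$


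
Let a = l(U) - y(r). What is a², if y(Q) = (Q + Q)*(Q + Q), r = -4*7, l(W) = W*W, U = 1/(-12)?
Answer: 203927205889/20736 ≈ 9.8344e+6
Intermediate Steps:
U = -1/12 ≈ -0.083333
l(W) = W²
r = -28
y(Q) = 4*Q² (y(Q) = (2*Q)*(2*Q) = 4*Q²)
a = -451583/144 (a = (-1/12)² - 4*(-28)² = 1/144 - 4*784 = 1/144 - 1*3136 = 1/144 - 3136 = -451583/144 ≈ -3136.0)
a² = (-451583/144)² = 203927205889/20736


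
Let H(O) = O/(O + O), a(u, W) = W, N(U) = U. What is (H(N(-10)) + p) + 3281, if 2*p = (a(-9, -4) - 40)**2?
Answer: 8499/2 ≈ 4249.5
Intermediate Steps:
p = 968 (p = (-4 - 40)**2/2 = (1/2)*(-44)**2 = (1/2)*1936 = 968)
H(O) = 1/2 (H(O) = O/((2*O)) = O*(1/(2*O)) = 1/2)
(H(N(-10)) + p) + 3281 = (1/2 + 968) + 3281 = 1937/2 + 3281 = 8499/2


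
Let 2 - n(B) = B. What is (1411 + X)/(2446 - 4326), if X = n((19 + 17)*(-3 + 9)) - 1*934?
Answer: -263/1880 ≈ -0.13989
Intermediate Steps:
n(B) = 2 - B
X = -1148 (X = (2 - (19 + 17)*(-3 + 9)) - 1*934 = (2 - 36*6) - 934 = (2 - 1*216) - 934 = (2 - 216) - 934 = -214 - 934 = -1148)
(1411 + X)/(2446 - 4326) = (1411 - 1148)/(2446 - 4326) = 263/(-1880) = 263*(-1/1880) = -263/1880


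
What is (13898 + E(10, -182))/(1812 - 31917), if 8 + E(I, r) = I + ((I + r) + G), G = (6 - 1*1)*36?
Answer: -4636/10035 ≈ -0.46198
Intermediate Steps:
G = 180 (G = (6 - 1)*36 = 5*36 = 180)
E(I, r) = 172 + r + 2*I (E(I, r) = -8 + (I + ((I + r) + 180)) = -8 + (I + (180 + I + r)) = -8 + (180 + r + 2*I) = 172 + r + 2*I)
(13898 + E(10, -182))/(1812 - 31917) = (13898 + (172 - 182 + 2*10))/(1812 - 31917) = (13898 + (172 - 182 + 20))/(-30105) = (13898 + 10)*(-1/30105) = 13908*(-1/30105) = -4636/10035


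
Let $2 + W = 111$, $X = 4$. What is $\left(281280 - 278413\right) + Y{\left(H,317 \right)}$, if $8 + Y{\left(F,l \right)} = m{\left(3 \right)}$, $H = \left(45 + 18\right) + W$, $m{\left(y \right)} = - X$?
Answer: $2855$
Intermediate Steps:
$m{\left(y \right)} = -4$ ($m{\left(y \right)} = \left(-1\right) 4 = -4$)
$W = 109$ ($W = -2 + 111 = 109$)
$H = 172$ ($H = \left(45 + 18\right) + 109 = 63 + 109 = 172$)
$Y{\left(F,l \right)} = -12$ ($Y{\left(F,l \right)} = -8 - 4 = -12$)
$\left(281280 - 278413\right) + Y{\left(H,317 \right)} = \left(281280 - 278413\right) - 12 = 2867 - 12 = 2855$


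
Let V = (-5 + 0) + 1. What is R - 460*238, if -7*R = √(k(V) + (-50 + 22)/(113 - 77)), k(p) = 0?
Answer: -109480 - I*√7/21 ≈ -1.0948e+5 - 0.12599*I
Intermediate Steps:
V = -4 (V = -5 + 1 = -4)
R = -I*√7/21 (R = -√(0 + (-50 + 22)/(113 - 77))/7 = -√(0 - 28/36)/7 = -√(0 - 28*1/36)/7 = -√(0 - 7/9)/7 = -I*√7/21 ≈ -0.12599*I)
R - 460*238 = -I*√7/21 - 460*238 = -I*√7/21 - 109480 = -109480 - I*√7/21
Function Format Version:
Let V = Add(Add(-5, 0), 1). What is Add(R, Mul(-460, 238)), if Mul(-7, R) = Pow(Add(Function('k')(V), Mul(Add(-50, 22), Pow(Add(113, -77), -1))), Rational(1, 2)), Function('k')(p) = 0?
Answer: Add(-109480, Mul(Rational(-1, 21), I, Pow(7, Rational(1, 2)))) ≈ Add(-1.0948e+5, Mul(-0.12599, I))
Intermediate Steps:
V = -4 (V = Add(-5, 1) = -4)
R = Mul(Rational(-1, 21), I, Pow(7, Rational(1, 2))) (R = Mul(Rational(-1, 7), Pow(Add(0, Mul(Add(-50, 22), Pow(Add(113, -77), -1))), Rational(1, 2))) = Mul(Rational(-1, 7), Pow(Add(0, Mul(-28, Pow(36, -1))), Rational(1, 2))) = Mul(Rational(-1, 7), Pow(Add(0, Mul(-28, Rational(1, 36))), Rational(1, 2))) = Mul(Rational(-1, 7), Pow(Add(0, Rational(-7, 9)), Rational(1, 2))) = Mul(Rational(-1, 7), Pow(Rational(-7, 9), Rational(1, 2))) = Mul(Rational(-1, 7), Mul(Rational(1, 3), I, Pow(7, Rational(1, 2)))) = Mul(Rational(-1, 21), I, Pow(7, Rational(1, 2))) ≈ Mul(-0.12599, I))
Add(R, Mul(-460, 238)) = Add(Mul(Rational(-1, 21), I, Pow(7, Rational(1, 2))), Mul(-460, 238)) = Add(Mul(Rational(-1, 21), I, Pow(7, Rational(1, 2))), -109480) = Add(-109480, Mul(Rational(-1, 21), I, Pow(7, Rational(1, 2))))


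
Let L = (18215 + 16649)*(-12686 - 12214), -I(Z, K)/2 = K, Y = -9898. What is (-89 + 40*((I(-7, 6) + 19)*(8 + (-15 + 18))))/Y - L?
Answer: 8592588409809/9898 ≈ 8.6811e+8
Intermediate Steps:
I(Z, K) = -2*K
L = -868113600 (L = 34864*(-24900) = -868113600)
(-89 + 40*((I(-7, 6) + 19)*(8 + (-15 + 18))))/Y - L = (-89 + 40*((-2*6 + 19)*(8 + (-15 + 18))))/(-9898) - 1*(-868113600) = (-89 + 40*((-12 + 19)*(8 + 3)))*(-1/9898) + 868113600 = (-89 + 40*(7*11))*(-1/9898) + 868113600 = (-89 + 40*77)*(-1/9898) + 868113600 = (-89 + 3080)*(-1/9898) + 868113600 = 2991*(-1/9898) + 868113600 = -2991/9898 + 868113600 = 8592588409809/9898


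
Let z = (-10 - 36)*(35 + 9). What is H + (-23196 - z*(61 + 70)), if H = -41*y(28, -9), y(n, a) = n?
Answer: 240800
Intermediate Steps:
z = -2024 (z = -46*44 = -2024)
H = -1148 (H = -41*28 = -1148)
H + (-23196 - z*(61 + 70)) = -1148 + (-23196 - (-2024)*(61 + 70)) = -1148 + (-23196 - (-2024)*131) = -1148 + (-23196 - 1*(-265144)) = -1148 + (-23196 + 265144) = -1148 + 241948 = 240800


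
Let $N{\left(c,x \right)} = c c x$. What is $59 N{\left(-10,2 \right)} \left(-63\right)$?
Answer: $-743400$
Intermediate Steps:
$N{\left(c,x \right)} = x c^{2}$ ($N{\left(c,x \right)} = c^{2} x = x c^{2}$)
$59 N{\left(-10,2 \right)} \left(-63\right) = 59 \cdot 2 \left(-10\right)^{2} \left(-63\right) = 59 \cdot 2 \cdot 100 \left(-63\right) = 59 \cdot 200 \left(-63\right) = 11800 \left(-63\right) = -743400$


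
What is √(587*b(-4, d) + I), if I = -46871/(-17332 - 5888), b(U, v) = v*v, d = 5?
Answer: √219816239295/3870 ≈ 121.15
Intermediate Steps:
b(U, v) = v²
I = 46871/23220 (I = -46871/(-23220) = -46871*(-1/23220) = 46871/23220 ≈ 2.0186)
√(587*b(-4, d) + I) = √(587*5² + 46871/23220) = √(587*25 + 46871/23220) = √(14675 + 46871/23220) = √(340800371/23220) = √219816239295/3870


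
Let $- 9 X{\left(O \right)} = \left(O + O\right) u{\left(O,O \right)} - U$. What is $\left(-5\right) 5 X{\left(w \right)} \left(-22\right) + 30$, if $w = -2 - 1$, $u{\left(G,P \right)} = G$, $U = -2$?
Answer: $- \frac{10730}{9} \approx -1192.2$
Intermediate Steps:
$w = -3$
$X{\left(O \right)} = - \frac{2}{9} - \frac{2 O^{2}}{9}$ ($X{\left(O \right)} = - \frac{\left(O + O\right) O - -2}{9} = - \frac{2 O O + 2}{9} = - \frac{2 O^{2} + 2}{9} = - \frac{2 + 2 O^{2}}{9} = - \frac{2}{9} - \frac{2 O^{2}}{9}$)
$\left(-5\right) 5 X{\left(w \right)} \left(-22\right) + 30 = \left(-5\right) 5 \left(- \frac{2}{9} - \frac{2 \left(-3\right)^{2}}{9}\right) \left(-22\right) + 30 = - 25 \left(- \frac{2}{9} - 2\right) \left(-22\right) + 30 = \left(-25\right) \left(- \frac{20}{9}\right) \left(-22\right) + 30 = \frac{500}{9} \left(-22\right) + 30 = - \frac{11000}{9} + 30 = - \frac{10730}{9}$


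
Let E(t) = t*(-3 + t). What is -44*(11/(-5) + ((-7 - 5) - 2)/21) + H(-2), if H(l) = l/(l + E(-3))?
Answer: 15121/120 ≈ 126.01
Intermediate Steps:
H(l) = l/(18 + l) (H(l) = l/(l - 3*(-3 - 3)) = l/(l - 3*(-6)) = l/(l + 18) = l/(18 + l))
-44*(11/(-5) + ((-7 - 5) - 2)/21) + H(-2) = -44*(11/(-5) + ((-7 - 5) - 2)/21) - 2/(18 - 2) = -44*(11*(-⅕) + (-12 - 2)*(1/21)) - 2/16 = -44*(-11/5 - 14*1/21) - 2*1/16 = -44*(-11/5 - ⅔) - ⅛ = -44*(-43/15) - ⅛ = 1892/15 - ⅛ = 15121/120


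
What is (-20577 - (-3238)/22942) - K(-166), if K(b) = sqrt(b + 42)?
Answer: -236037148/11471 - 2*I*sqrt(31) ≈ -20577.0 - 11.136*I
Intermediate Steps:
K(b) = sqrt(42 + b)
(-20577 - (-3238)/22942) - K(-166) = (-20577 - (-3238)/22942) - sqrt(42 - 166) = (-20577 - (-3238)/22942) - sqrt(-124) = (-20577 - 1*(-1619/11471)) - 2*I*sqrt(31) = (-20577 + 1619/11471) - 2*I*sqrt(31) = -236037148/11471 - 2*I*sqrt(31)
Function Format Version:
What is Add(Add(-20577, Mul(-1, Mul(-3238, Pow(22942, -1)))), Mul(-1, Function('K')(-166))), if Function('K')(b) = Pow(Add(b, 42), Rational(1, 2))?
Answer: Add(Rational(-236037148, 11471), Mul(-2, I, Pow(31, Rational(1, 2)))) ≈ Add(-20577., Mul(-11.136, I))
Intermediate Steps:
Function('K')(b) = Pow(Add(42, b), Rational(1, 2))
Add(Add(-20577, Mul(-1, Mul(-3238, Pow(22942, -1)))), Mul(-1, Function('K')(-166))) = Add(Add(-20577, Mul(-1, Mul(-3238, Pow(22942, -1)))), Mul(-1, Pow(Add(42, -166), Rational(1, 2)))) = Add(Add(-20577, Mul(-1, Mul(-3238, Rational(1, 22942)))), Mul(-1, Pow(-124, Rational(1, 2)))) = Add(Add(-20577, Mul(-1, Rational(-1619, 11471))), Mul(-1, Mul(2, I, Pow(31, Rational(1, 2))))) = Add(Add(-20577, Rational(1619, 11471)), Mul(-2, I, Pow(31, Rational(1, 2)))) = Add(Rational(-236037148, 11471), Mul(-2, I, Pow(31, Rational(1, 2))))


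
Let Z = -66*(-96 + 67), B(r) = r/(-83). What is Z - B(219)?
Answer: 159081/83 ≈ 1916.6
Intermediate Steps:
B(r) = -r/83 (B(r) = r*(-1/83) = -r/83)
Z = 1914 (Z = -66*(-29) = 1914)
Z - B(219) = 1914 - (-1)*219/83 = 1914 - 1*(-219/83) = 1914 + 219/83 = 159081/83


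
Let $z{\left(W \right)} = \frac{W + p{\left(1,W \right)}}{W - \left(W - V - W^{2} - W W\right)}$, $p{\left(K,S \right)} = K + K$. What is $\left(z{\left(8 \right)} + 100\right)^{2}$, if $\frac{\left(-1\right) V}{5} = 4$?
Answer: $\frac{29214025}{2916} \approx 10019.0$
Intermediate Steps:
$V = -20$ ($V = \left(-5\right) 4 = -20$)
$p{\left(K,S \right)} = 2 K$
$z{\left(W \right)} = \frac{2 + W}{-20 + 2 W^{2}}$ ($z{\left(W \right)} = \frac{W + 2 \cdot 1}{W - \left(20 + W - W^{2} - W W\right)} = \frac{W + 2}{W - \left(20 + W - 2 W^{2}\right)} = \frac{2 + W}{W - \left(20 + W - 2 W^{2}\right)} = \frac{2 + W}{-20 + 2 W^{2}}$)
$\left(z{\left(8 \right)} + 100\right)^{2} = \left(\frac{2 + 8}{2 \left(-10 + 8^{2}\right)} + 100\right)^{2} = \left(\frac{1}{2} \frac{1}{-10 + 64} \cdot 10 + 100\right)^{2} = \left(\frac{1}{2} \cdot \frac{1}{54} \cdot 10 + 100\right)^{2} = \left(\frac{5}{54} + 100\right)^{2} = \left(\frac{5405}{54}\right)^{2} = \frac{29214025}{2916}$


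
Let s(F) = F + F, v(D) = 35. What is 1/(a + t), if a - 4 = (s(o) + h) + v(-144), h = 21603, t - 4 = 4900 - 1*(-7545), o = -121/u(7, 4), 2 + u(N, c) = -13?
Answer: 15/511607 ≈ 2.9319e-5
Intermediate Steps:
u(N, c) = -15 (u(N, c) = -2 - 13 = -15)
o = 121/15 (o = -121/(-15) = -121*(-1/15) = 121/15 ≈ 8.0667)
t = 12449 (t = 4 + (4900 - 1*(-7545)) = 4 + (4900 + 7545) = 4 + 12445 = 12449)
s(F) = 2*F
a = 324872/15 (a = 4 + ((2*(121/15) + 21603) + 35) = 4 + ((242/15 + 21603) + 35) = 4 + (324287/15 + 35) = 4 + 324812/15 = 324872/15 ≈ 21658.)
1/(a + t) = 1/(324872/15 + 12449) = 1/(511607/15) = 15/511607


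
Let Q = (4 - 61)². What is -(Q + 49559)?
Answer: -52808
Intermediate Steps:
Q = 3249 (Q = (-57)² = 3249)
-(Q + 49559) = -(3249 + 49559) = -1*52808 = -52808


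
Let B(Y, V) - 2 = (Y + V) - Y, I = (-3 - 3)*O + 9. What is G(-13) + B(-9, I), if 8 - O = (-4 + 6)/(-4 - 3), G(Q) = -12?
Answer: -355/7 ≈ -50.714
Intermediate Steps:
O = 58/7 (O = 8 - (-4 + 6)/(-4 - 3) = 8 - 2/(-7) = 8 - 2*(-1)/7 = 8 - 1*(-2/7) = 8 + 2/7 = 58/7 ≈ 8.2857)
I = -285/7 (I = (-3 - 3)*(58/7) + 9 = -6*58/7 + 9 = -348/7 + 9 = -285/7 ≈ -40.714)
B(Y, V) = 2 + V (B(Y, V) = 2 + ((Y + V) - Y) = 2 + ((V + Y) - Y) = 2 + V)
G(-13) + B(-9, I) = -12 + (2 - 285/7) = -12 - 271/7 = -355/7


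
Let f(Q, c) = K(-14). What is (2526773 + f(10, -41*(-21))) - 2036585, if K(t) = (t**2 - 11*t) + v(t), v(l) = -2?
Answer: 490536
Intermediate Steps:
K(t) = -2 + t**2 - 11*t (K(t) = (t**2 - 11*t) - 2 = -2 + t**2 - 11*t)
f(Q, c) = 348 (f(Q, c) = -2 + (-14)**2 - 11*(-14) = -2 + 196 + 154 = 348)
(2526773 + f(10, -41*(-21))) - 2036585 = (2526773 + 348) - 2036585 = 2527121 - 2036585 = 490536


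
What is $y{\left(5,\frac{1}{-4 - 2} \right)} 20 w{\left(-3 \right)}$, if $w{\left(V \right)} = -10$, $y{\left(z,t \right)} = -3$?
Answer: $600$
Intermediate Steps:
$y{\left(5,\frac{1}{-4 - 2} \right)} 20 w{\left(-3 \right)} = \left(-3\right) 20 \left(-10\right) = \left(-60\right) \left(-10\right) = 600$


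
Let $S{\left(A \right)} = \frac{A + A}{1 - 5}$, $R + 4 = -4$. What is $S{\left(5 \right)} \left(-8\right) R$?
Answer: $-160$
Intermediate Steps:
$R = -8$ ($R = -4 - 4 = -8$)
$S{\left(A \right)} = - \frac{A}{2}$ ($S{\left(A \right)} = \frac{2 A}{-4} = 2 A \left(- \frac{1}{4}\right) = - \frac{A}{2}$)
$S{\left(5 \right)} \left(-8\right) R = \left(- \frac{1}{2}\right) 5 \left(-8\right) \left(-8\right) = \left(- \frac{5}{2}\right) \left(-8\right) \left(-8\right) = 20 \left(-8\right) = -160$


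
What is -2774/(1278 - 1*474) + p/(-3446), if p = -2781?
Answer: -915410/346323 ≈ -2.6432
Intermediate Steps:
-2774/(1278 - 1*474) + p/(-3446) = -2774/(1278 - 1*474) - 2781/(-3446) = -2774/(1278 - 474) - 2781*(-1/3446) = -2774/804 + 2781/3446 = -2774*1/804 + 2781/3446 = -1387/402 + 2781/3446 = -915410/346323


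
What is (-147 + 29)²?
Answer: 13924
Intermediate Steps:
(-147 + 29)² = (-118)² = 13924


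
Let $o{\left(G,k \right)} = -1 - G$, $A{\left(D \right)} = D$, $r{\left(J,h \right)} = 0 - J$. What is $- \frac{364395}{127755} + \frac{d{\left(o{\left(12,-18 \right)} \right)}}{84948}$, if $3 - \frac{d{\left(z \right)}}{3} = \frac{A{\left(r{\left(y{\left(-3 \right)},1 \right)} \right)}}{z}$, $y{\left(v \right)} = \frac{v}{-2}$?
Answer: $- \frac{1052015089}{368844216} \approx -2.8522$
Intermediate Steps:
$y{\left(v \right)} = - \frac{v}{2}$ ($y{\left(v \right)} = v \left(- \frac{1}{2}\right) = - \frac{v}{2}$)
$r{\left(J,h \right)} = - J$
$d{\left(z \right)} = 9 + \frac{9}{2 z}$ ($d{\left(z \right)} = 9 - 3 \frac{\left(-1\right) \left(\left(- \frac{1}{2}\right) \left(-3\right)\right)}{z} = 9 - 3 \frac{\left(-1\right) \frac{3}{2}}{z} = 9 - 3 \left(- \frac{3}{2 z}\right) = 9 + \frac{9}{2 z}$)
$- \frac{364395}{127755} + \frac{d{\left(o{\left(12,-18 \right)} \right)}}{84948} = - \frac{364395}{127755} + \frac{9 + \frac{9}{2 \left(-1 - 12\right)}}{84948} = \left(-364395\right) \frac{1}{127755} + \left(9 + \frac{9}{2 \left(-1 - 12\right)}\right) \frac{1}{84948} = - \frac{1429}{501} + \left(9 + \frac{9}{2 \left(-13\right)}\right) \frac{1}{84948} = - \frac{1429}{501} + \left(9 + \frac{9}{2} \left(- \frac{1}{13}\right)\right) \frac{1}{84948} = - \frac{1429}{501} + \left(9 - \frac{9}{26}\right) \frac{1}{84948} = - \frac{1429}{501} + \frac{225}{26} \cdot \frac{1}{84948} = - \frac{1429}{501} + \frac{75}{736216} = - \frac{1052015089}{368844216}$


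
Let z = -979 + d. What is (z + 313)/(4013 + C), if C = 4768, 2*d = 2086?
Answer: 377/8781 ≈ 0.042934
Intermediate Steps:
d = 1043 (d = (½)*2086 = 1043)
z = 64 (z = -979 + 1043 = 64)
(z + 313)/(4013 + C) = (64 + 313)/(4013 + 4768) = 377/8781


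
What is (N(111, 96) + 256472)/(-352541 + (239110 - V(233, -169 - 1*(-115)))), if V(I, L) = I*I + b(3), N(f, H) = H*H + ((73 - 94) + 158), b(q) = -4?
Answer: -265825/167716 ≈ -1.5850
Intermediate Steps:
N(f, H) = 137 + H**2 (N(f, H) = H**2 + (-21 + 158) = H**2 + 137 = 137 + H**2)
V(I, L) = -4 + I**2 (V(I, L) = I*I - 4 = I**2 - 4 = -4 + I**2)
(N(111, 96) + 256472)/(-352541 + (239110 - V(233, -169 - 1*(-115)))) = ((137 + 96**2) + 256472)/(-352541 + (239110 - (-4 + 233**2))) = ((137 + 9216) + 256472)/(-352541 + (239110 - (-4 + 54289))) = (9353 + 256472)/(-352541 + (239110 - 1*54285)) = 265825/(-352541 + (239110 - 54285)) = 265825/(-352541 + 184825) = 265825/(-167716) = 265825*(-1/167716) = -265825/167716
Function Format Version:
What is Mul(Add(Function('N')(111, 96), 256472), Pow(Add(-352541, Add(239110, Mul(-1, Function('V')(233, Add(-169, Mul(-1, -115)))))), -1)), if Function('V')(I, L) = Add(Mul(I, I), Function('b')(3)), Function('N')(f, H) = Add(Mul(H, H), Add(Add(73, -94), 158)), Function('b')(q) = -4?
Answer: Rational(-265825, 167716) ≈ -1.5850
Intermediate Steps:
Function('N')(f, H) = Add(137, Pow(H, 2)) (Function('N')(f, H) = Add(Pow(H, 2), Add(-21, 158)) = Add(Pow(H, 2), 137) = Add(137, Pow(H, 2)))
Function('V')(I, L) = Add(-4, Pow(I, 2)) (Function('V')(I, L) = Add(Mul(I, I), -4) = Add(Pow(I, 2), -4) = Add(-4, Pow(I, 2)))
Mul(Add(Function('N')(111, 96), 256472), Pow(Add(-352541, Add(239110, Mul(-1, Function('V')(233, Add(-169, Mul(-1, -115)))))), -1)) = Mul(Add(Add(137, Pow(96, 2)), 256472), Pow(Add(-352541, Add(239110, Mul(-1, Add(-4, Pow(233, 2))))), -1)) = Mul(Add(Add(137, 9216), 256472), Pow(Add(-352541, Add(239110, Mul(-1, Add(-4, 54289)))), -1)) = Mul(Add(9353, 256472), Pow(Add(-352541, Add(239110, Mul(-1, 54285))), -1)) = Mul(265825, Pow(Add(-352541, Add(239110, -54285)), -1)) = Mul(265825, Pow(Add(-352541, 184825), -1)) = Mul(265825, Pow(-167716, -1)) = Mul(265825, Rational(-1, 167716)) = Rational(-265825, 167716)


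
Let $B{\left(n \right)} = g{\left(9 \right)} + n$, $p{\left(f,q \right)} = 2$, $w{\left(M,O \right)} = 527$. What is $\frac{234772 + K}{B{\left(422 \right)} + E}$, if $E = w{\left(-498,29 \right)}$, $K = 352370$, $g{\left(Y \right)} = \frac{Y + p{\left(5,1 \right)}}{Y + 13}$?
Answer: $\frac{130476}{211} \approx 618.37$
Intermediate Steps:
$g{\left(Y \right)} = \frac{2 + Y}{13 + Y}$ ($g{\left(Y \right)} = \frac{Y + 2}{Y + 13} = \frac{2 + Y}{13 + Y}$)
$E = 527$
$B{\left(n \right)} = \frac{1}{2} + n$ ($B{\left(n \right)} = \frac{2 + 9}{13 + 9} + n = \frac{1}{22} \cdot 11 + n = \frac{1}{2} + n$)
$\frac{234772 + K}{B{\left(422 \right)} + E} = \frac{234772 + 352370}{\left(\frac{1}{2} + 422\right) + 527} = \frac{587142}{\frac{845}{2} + 527} = \frac{587142}{\frac{1899}{2}} = 587142 \cdot \frac{2}{1899} = \frac{130476}{211}$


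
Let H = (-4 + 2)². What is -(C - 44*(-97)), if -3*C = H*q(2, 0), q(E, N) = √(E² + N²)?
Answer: -12796/3 ≈ -4265.3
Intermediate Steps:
H = 4 (H = (-2)² = 4)
C = -8/3 (C = -4*√(2² + 0²)/3 = -4*√(4 + 0)/3 = -4*√4/3 = -4*2/3 = -⅓*8 = -8/3 ≈ -2.6667)
-(C - 44*(-97)) = -(-8/3 - 44*(-97)) = -(-8/3 + 4268) = -1*12796/3 = -12796/3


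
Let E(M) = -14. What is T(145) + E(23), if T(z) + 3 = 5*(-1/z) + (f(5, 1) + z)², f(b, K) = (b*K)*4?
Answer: 789031/29 ≈ 27208.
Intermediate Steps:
f(b, K) = 4*K*b (f(b, K) = (K*b)*4 = 4*K*b)
T(z) = -3 + (20 + z)² - 5/z (T(z) = -3 + (5*(-1/z) + (4*1*5 + z)²) = -3 + (-5/z + (20 + z)²) = -3 + ((20 + z)² - 5/z) = -3 + (20 + z)² - 5/z)
T(145) + E(23) = (-3 + (20 + 145)² - 5/145) - 14 = (-3 + 165² - 5*1/145) - 14 = (-3 + 27225 - 1/29) - 14 = 789437/29 - 14 = 789031/29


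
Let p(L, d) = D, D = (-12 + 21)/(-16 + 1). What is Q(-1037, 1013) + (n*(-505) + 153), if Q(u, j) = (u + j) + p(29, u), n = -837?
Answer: 2114067/5 ≈ 4.2281e+5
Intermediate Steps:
D = -⅗ (D = 9/(-15) = 9*(-1/15) = -⅗ ≈ -0.60000)
p(L, d) = -⅗
Q(u, j) = -⅗ + j + u (Q(u, j) = (u + j) - ⅗ = (j + u) - ⅗ = -⅗ + j + u)
Q(-1037, 1013) + (n*(-505) + 153) = (-⅗ + 1013 - 1037) + (-837*(-505) + 153) = -123/5 + (422685 + 153) = -123/5 + 422838 = 2114067/5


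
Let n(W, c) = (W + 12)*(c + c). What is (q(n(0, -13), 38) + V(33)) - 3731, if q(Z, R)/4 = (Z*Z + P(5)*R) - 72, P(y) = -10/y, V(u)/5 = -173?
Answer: 384188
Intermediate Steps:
V(u) = -865 (V(u) = 5*(-173) = -865)
n(W, c) = 2*c*(12 + W) (n(W, c) = (12 + W)*(2*c) = 2*c*(12 + W))
q(Z, R) = -288 - 8*R + 4*Z² (q(Z, R) = 4*((Z*Z + (-10/5)*R) - 72) = 4*((Z² + (-10*⅕)*R) - 72) = 4*((Z² - 2*R) - 72) = 4*(-72 + Z² - 2*R) = -288 - 8*R + 4*Z²)
(q(n(0, -13), 38) + V(33)) - 3731 = ((-288 - 8*38 + 4*(2*(-13)*(12 + 0))²) - 865) - 3731 = ((-288 - 304 + 4*(2*(-13)*12)²) - 865) - 3731 = ((-288 - 304 + 4*(-312)²) - 865) - 3731 = ((-288 - 304 + 4*97344) - 865) - 3731 = ((-288 - 304 + 389376) - 865) - 3731 = (388784 - 865) - 3731 = 387919 - 3731 = 384188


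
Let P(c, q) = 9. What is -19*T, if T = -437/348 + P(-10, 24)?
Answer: -51205/348 ≈ -147.14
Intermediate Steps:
T = 2695/348 (T = -437/348 + 9 = 2695/348 ≈ 7.7443)
-19*T = -19*2695/348 = -1*51205/348 = -51205/348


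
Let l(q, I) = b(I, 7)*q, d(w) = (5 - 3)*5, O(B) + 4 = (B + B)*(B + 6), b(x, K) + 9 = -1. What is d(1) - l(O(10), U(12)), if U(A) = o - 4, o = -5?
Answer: 3170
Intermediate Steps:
b(x, K) = -10 (b(x, K) = -9 - 1 = -10)
O(B) = -4 + 2*B*(6 + B) (O(B) = -4 + (B + B)*(B + 6) = -4 + (2*B)*(6 + B) = -4 + 2*B*(6 + B))
U(A) = -9 (U(A) = -5 - 4 = -9)
d(w) = 10 (d(w) = 2*5 = 10)
l(q, I) = -10*q
d(1) - l(O(10), U(12)) = 10 - (-10)*(-4 + 2*10**2 + 12*10) = 10 - (-10)*(-4 + 2*100 + 120) = 10 - (-10)*(-4 + 200 + 120) = 10 - (-10)*316 = 10 - 1*(-3160) = 10 + 3160 = 3170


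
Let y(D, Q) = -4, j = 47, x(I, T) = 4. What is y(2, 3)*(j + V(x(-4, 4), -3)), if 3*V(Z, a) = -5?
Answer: -544/3 ≈ -181.33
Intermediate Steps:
V(Z, a) = -5/3 (V(Z, a) = (⅓)*(-5) = -5/3)
y(2, 3)*(j + V(x(-4, 4), -3)) = -4*(47 - 5/3) = -4*136/3 = -544/3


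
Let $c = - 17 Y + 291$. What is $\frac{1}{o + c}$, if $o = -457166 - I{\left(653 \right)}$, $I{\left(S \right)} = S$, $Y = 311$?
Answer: $- \frac{1}{462815} \approx -2.1607 \cdot 10^{-6}$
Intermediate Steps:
$c = -4996$ ($c = \left(-17\right) 311 + 291 = -5287 + 291 = -4996$)
$o = -457819$ ($o = -457166 - 653 = -457819$)
$\frac{1}{o + c} = \frac{1}{-457819 - 4996} = \frac{1}{-462815} = - \frac{1}{462815}$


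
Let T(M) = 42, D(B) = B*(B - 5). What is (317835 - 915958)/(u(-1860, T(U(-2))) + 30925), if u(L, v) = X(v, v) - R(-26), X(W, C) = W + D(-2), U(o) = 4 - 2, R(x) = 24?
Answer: -598123/30957 ≈ -19.321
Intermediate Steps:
U(o) = 2
D(B) = B*(-5 + B)
X(W, C) = 14 + W (X(W, C) = W - 2*(-5 - 2) = W - 2*(-7) = W + 14 = 14 + W)
u(L, v) = -10 + v (u(L, v) = (14 + v) - 1*24 = (14 + v) - 24 = -10 + v)
(317835 - 915958)/(u(-1860, T(U(-2))) + 30925) = (317835 - 915958)/((-10 + 42) + 30925) = -598123/(32 + 30925) = -598123/30957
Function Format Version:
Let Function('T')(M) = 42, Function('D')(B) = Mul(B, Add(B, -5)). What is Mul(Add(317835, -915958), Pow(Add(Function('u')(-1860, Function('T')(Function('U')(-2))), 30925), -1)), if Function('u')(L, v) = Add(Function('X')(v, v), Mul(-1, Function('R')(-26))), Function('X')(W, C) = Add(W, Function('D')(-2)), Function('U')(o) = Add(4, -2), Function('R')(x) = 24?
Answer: Rational(-598123, 30957) ≈ -19.321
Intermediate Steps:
Function('U')(o) = 2
Function('D')(B) = Mul(B, Add(-5, B))
Function('X')(W, C) = Add(14, W) (Function('X')(W, C) = Add(W, Mul(-2, Add(-5, -2))) = Add(W, Mul(-2, -7)) = Add(W, 14) = Add(14, W))
Function('u')(L, v) = Add(-10, v) (Function('u')(L, v) = Add(Add(14, v), Mul(-1, 24)) = Add(Add(14, v), -24) = Add(-10, v))
Mul(Add(317835, -915958), Pow(Add(Function('u')(-1860, Function('T')(Function('U')(-2))), 30925), -1)) = Mul(Add(317835, -915958), Pow(Add(Add(-10, 42), 30925), -1)) = Mul(-598123, Pow(Add(32, 30925), -1)) = Mul(-598123, Pow(30957, -1)) = Mul(-598123, Rational(1, 30957)) = Rational(-598123, 30957)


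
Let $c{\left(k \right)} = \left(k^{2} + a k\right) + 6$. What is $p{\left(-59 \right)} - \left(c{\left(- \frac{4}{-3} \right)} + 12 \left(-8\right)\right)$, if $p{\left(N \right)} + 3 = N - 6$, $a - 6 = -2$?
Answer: $\frac{134}{9} \approx 14.889$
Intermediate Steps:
$a = 4$ ($a = 6 - 2 = 4$)
$c{\left(k \right)} = 6 + k^{2} + 4 k$ ($c{\left(k \right)} = \left(k^{2} + 4 k\right) + 6 = 6 + k^{2} + 4 k$)
$p{\left(N \right)} = -9 + N$ ($p{\left(N \right)} = -3 + \left(N - 6\right) = -3 + \left(-6 + N\right) = -9 + N$)
$p{\left(-59 \right)} - \left(c{\left(- \frac{4}{-3} \right)} + 12 \left(-8\right)\right) = \left(-9 - 59\right) - \left(\left(6 + \left(- \frac{4}{-3}\right)^{2} + 4 \left(- \frac{4}{-3}\right)\right) + 12 \left(-8\right)\right) = -68 - \left(\left(6 + \left(\left(-4\right) \left(- \frac{1}{3}\right)\right)^{2} + 4 \left(\left(-4\right) \left(- \frac{1}{3}\right)\right)\right) - 96\right) = -68 - \left(\left(6 + \left(\frac{4}{3}\right)^{2} + 4 \cdot \frac{4}{3}\right) - 96\right) = -68 - \left(\left(6 + \frac{16}{9} + \frac{16}{3}\right) - 96\right) = -68 - \left(\frac{118}{9} - 96\right) = -68 - - \frac{746}{9} = -68 + \frac{746}{9} = \frac{134}{9}$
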